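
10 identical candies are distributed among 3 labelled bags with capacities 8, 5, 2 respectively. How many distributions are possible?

Without the upper bounds there are C(12,2) = 66 ways to split 10 among 3 bags.
Subtract solutions that violate a single cap (substitute x_i' = x_i − (cap_i+1)): x_1 ≥ 9 gives C(3,2) = 3; x_2 ≥ 6 gives C(6,2) = 15; x_3 ≥ 3 gives C(9,2) = 36. Together 54.
Add back pairs where two caps are both exceeded: 0 + 0 + 3 = 3.
By inclusion–exclusion the count is 66 − 54 + 3 = 15.

15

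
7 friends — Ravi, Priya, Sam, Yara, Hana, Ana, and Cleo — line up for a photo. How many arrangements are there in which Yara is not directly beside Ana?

There are 7! = 5040 arrangements in all. If Yara and Ana are adjacent, merging them into one block gives 2·(6)! = 1440 arrangements.
Complementary counting: 5040 − 1440 = 3600.

3600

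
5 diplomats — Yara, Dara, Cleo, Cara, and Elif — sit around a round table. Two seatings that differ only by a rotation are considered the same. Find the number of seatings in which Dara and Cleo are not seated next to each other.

12

All circular seatings of 5 people number (4)! = 24.
Seatings with Dara beside Cleo: treat them as a block with 2 internal orders, giving 2 × (3)! = 12.
Subtracting, 24 − 12 = 12.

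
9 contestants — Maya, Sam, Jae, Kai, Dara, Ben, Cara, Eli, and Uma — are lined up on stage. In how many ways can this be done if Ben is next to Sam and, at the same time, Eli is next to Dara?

20160

Treat {Ben,Sam} as one block (2 orders) and {Eli,Dara} as another (2 orders).
That leaves 7 units to arrange: 2 × 2 × 7! = 4 × 5040 = 20160.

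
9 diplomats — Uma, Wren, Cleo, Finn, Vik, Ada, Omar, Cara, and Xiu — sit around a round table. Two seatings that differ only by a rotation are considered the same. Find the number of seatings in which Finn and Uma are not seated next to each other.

30240

All circular seatings of 9 people number (8)! = 40320.
Those with Finn next to Uma: fuse the pair into one unit and seat 8 units around a circle — 2·(7)! = 10080.
Subtracting, 40320 − 10080 = 30240.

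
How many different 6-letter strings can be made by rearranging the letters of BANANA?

60

BANANA has 6 letters with A appearing 3 times and N appearing twice.
The number of distinct arrangements is 6!/(3!·2!) = 720/12 = 60.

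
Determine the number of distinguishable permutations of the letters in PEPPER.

60

Letter multiplicities in PEPPER: E×2, P×3, R×1.
The number of distinct arrangements is 6!/(3!·2!) = 720/12 = 60.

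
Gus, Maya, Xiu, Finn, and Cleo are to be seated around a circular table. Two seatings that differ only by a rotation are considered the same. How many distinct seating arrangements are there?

24

Around a circle, 5 distinct people have 5!/5 = (4)! = 24 rotationally distinct seatings.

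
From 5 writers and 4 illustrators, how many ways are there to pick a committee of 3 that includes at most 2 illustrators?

Split by how many illustrators are chosen (0 through 2).
Sum: C(4,0)·C(5,3) + C(4,1)·C(5,2) + C(4,2)·C(5,1) = 10 + 40 + 30 = 80.

80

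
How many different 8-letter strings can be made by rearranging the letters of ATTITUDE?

6720

The 8 letters of ATTITUDE have repeats: T appearing 3 times.
So there are 8! / (3!) = 6720 distinguishable arrangements.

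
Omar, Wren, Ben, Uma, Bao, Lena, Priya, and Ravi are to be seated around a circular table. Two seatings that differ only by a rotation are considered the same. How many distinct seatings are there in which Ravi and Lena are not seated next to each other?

All circular seatings of 8 people number (7)! = 5040.
Seatings with Ravi beside Lena: treat them as a block with 2 internal orders, giving 2 × (6)! = 1440.
Subtracting, 5040 − 1440 = 3600.

3600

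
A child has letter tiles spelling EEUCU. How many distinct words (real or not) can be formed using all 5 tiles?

30

Letter multiplicities in EEUCU: C×1, E×2, U×2.
Dividing 5! = 120 by 2!·2! = 4 for the repeated letters gives 30.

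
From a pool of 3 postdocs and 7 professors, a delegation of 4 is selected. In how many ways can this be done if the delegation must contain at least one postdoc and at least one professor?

With no constraint there are C(10,4) = 210 possible selections.
Selections missing a whole group: no postdocs → C(7,4) = 35; no professors → C(3,4) = 0.
Both groups omitted at once is impossible, so 210 − 35 = 175.

175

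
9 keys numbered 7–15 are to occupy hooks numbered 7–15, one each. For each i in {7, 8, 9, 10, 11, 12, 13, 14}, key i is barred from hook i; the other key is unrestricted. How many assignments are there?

Let Aᵢ (for 7 ≤ i ≤ 14) be the placements that put key i in its forbidden hook. Any j of these fix j positions, leaving (9−j)! ways to fill the rest, and there are C(8,j) ways to pick which j.
By inclusion–exclusion, the number of valid placements is Σ_{j=0}^{8} (−1)^j C(8,j)·(9−j)!.
Computing: 362880 − 322560 + 141120 − 40320 + 8400 − 1344 + 168 − 16 + 1 = 148329.

148329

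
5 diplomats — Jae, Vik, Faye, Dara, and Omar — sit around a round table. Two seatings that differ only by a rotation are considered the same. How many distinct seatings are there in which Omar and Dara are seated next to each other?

12

Glue Omar and Dara into a block (2 internal orders). Seating 4 units around a circle gives (3)! arrangements.
So 2 × (3)! = 2 × 6 = 12.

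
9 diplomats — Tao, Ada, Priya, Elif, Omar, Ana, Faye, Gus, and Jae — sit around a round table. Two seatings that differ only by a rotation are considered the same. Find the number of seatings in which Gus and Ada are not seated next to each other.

Without the restriction there are (8)! = 40320 seatings.
Seatings with Gus beside Ada: treat them as a block with 2 internal orders, giving 2 × (7)! = 10080.
Subtracting, 40320 − 10080 = 30240.

30240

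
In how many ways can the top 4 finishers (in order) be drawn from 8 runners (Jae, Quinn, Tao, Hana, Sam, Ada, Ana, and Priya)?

This is an ordered selection of 4 from 8: P(8,4).
That gives 8 × 7 × 6 × 5 = 1680.

1680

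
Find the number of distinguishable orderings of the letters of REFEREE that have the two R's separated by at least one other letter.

Total arrangements of REFEREE: 7!/(4!·2!) = 105.
Arrangements with the R's together: treat RR as one letter, giving (6)!/(4!) = 30.
Subtracting, 105 − 30 = 75 arrangements keep the R's apart.

75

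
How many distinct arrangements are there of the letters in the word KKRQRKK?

105

The 7 letters of KKRQRKK have repeats: K appearing 4 times and R appearing twice.
Dividing 7! = 5040 by 4!·2! = 48 for the repeated letters gives 105.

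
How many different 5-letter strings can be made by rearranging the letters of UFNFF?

Letter multiplicities in UFNFF: F×3, N×1, U×1.
So there are 5! / (3!) = 20 distinguishable arrangements.

20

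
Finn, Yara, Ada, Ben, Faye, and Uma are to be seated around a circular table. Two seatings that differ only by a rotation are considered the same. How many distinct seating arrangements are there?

120

Seat Finn anywhere (absorbing the rotational symmetry), then permute the other 5: (5)! = 120.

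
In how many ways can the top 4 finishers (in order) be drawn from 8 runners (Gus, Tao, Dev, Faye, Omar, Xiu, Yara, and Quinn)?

1680

This is an ordered selection of 4 from 8: P(8,4).
That gives 8 × 7 × 6 × 5 = 1680.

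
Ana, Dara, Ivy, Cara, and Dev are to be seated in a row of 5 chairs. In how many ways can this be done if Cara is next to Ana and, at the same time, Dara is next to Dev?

24

Treat {Cara,Ana} as one block (2 orders) and {Dara,Dev} as another (2 orders).
That leaves 3 units to arrange: 2 × 2 × 3! = 4 × 6 = 24.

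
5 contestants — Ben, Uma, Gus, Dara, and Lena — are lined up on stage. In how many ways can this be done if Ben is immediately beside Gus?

48

Treat {Ben, Gus} as a single unit. There are 4 units to order, and the pair itself can be ordered 2 ways.
So the count is 2·(4)! = 48.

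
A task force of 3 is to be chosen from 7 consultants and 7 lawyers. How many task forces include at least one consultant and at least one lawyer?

Total 3-person selections from all 14: C(14,3) = 364.
Selections missing a whole group: no consultants → C(7,3) = 35; no lawyers → C(7,3) = 35.
Both groups omitted at once is impossible, so 364 − 70 = 294.

294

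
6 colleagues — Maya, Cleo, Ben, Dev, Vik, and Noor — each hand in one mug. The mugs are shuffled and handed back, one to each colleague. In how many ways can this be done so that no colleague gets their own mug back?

Count assignments avoiding every fixed point. For any j of the 6 colleagues fixed to their own mug, the other 6−j can be arranged in (6−j)! ways.
By inclusion–exclusion this is Σ_{j=0}^{6} (−1)^j C(6,j)·(6−j)!.
Computing: 720 − 720 + 360 − 120 + 30 − 6 + 1 = 265.

265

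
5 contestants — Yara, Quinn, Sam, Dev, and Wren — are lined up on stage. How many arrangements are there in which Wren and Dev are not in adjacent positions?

Of the 5! = 120 arrangements, those with Wren and Dev adjacent number 2 × 4! = 48 (treat the pair as a block with 2 internal orders).
So 120 − 48 = 72 arrangements keep them apart.

72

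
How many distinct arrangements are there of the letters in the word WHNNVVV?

420

Letter multiplicities in WHNNVVV: H×1, N×2, V×3, W×1.
So there are 7! / (3!·2!) = 420 distinguishable arrangements.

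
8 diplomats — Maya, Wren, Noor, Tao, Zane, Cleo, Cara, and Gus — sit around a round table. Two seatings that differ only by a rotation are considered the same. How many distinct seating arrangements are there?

Fix one person's seat to break rotational symmetry; the remaining 7 people can be arranged in (7)! = 5040 ways.

5040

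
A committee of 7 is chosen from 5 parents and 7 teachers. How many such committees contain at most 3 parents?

596

Split by how many parents are chosen (0 through 3).
Sum: C(5,0)·C(7,7) + C(5,1)·C(7,6) + C(5,2)·C(7,5) + C(5,3)·C(7,4) = 1 + 35 + 210 + 350 = 596.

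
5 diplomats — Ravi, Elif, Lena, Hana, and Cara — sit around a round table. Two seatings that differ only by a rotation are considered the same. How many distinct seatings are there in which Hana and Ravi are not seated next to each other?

12

Without the restriction there are (4)! = 24 seatings.
Seatings with Hana beside Ravi: treat them as a block with 2 internal orders, giving 2 × (3)! = 12.
Subtracting, 24 − 12 = 12.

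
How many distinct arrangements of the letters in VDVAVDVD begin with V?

Fix V in the first position and arrange the remaining 7 letters.
Those 7 letters have D appearing 3 times and V appearing 3 times, giving (7)!/(3!·3!) = 140.

140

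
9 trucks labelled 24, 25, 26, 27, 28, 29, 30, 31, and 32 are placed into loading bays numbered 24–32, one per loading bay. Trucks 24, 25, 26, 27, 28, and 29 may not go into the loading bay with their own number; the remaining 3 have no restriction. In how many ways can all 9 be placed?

Let Aᵢ (for 24 ≤ i ≤ 29) be the placements that put truck i in its forbidden loading bay. Any j of these fix j positions, leaving (9−j)! ways to fill the rest, and there are C(6,j) ways to pick which j.
By inclusion–exclusion, the number of valid placements is Σ_{j=0}^{6} (−1)^j C(6,j)·(9−j)!.
Computing: 362880 − 241920 + 75600 − 14400 + 1800 − 144 + 6 = 183822.

183822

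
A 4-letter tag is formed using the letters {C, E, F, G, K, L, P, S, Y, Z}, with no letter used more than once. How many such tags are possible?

5040

This is a permutation of 4 out of 10: P(10,4) = 10!/6!.
That product is 10 × 9 × 8 × 7 = 5040.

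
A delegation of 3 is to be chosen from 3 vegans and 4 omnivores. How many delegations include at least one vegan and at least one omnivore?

Unrestricted: C(7,3) = 35 ways to pick any 3 of the 7.
Subtract selections that omit an entire group: no vegans → C(4,3) = 4; no omnivores → C(3,3) = 1.
Both groups omitted at once is impossible, so 35 − 5 = 30.

30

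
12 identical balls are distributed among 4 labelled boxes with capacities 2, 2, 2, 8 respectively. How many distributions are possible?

10

Ignoring the caps, the number of non-negative solutions to x_1+…+x_4 = 12 is C(15,3) = 455.
Subtract solutions that violate a single cap (substitute x_i' = x_i − (cap_i+1)): x_1 ≥ 3 gives C(12,3) = 220; x_2 ≥ 3 gives C(12,3) = 220; x_3 ≥ 3 gives C(12,3) = 220; x_4 ≥ 9 gives C(6,3) = 20. Together 680.
Add back pairs where two caps are both exceeded: 84 + 84 + 1 + 84 + 1 + 1 = 255.
Subtract triples: 20 + 0 + 0 + 0 = 20.
By inclusion–exclusion the count is 455 − 680 + 255 − 20 = 10.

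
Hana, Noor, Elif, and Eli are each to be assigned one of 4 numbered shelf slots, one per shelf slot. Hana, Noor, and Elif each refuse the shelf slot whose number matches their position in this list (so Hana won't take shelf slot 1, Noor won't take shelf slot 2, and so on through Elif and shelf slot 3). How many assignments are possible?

11

Let Aᵢ (for i ∈ {1, 2, 3}) be the placements that put person i in their forbidden shelf slot. Any j of these fix j positions, leaving (4−j)! ways to fill the rest, and there are C(3,j) ways to pick which j.
By inclusion–exclusion, the number of valid placements is Σ_{j=0}^{3} (−1)^j C(3,j)·(4−j)!.
Computing: 24 − 18 + 6 − 1 = 11.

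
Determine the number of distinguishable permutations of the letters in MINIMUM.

420

Letter multiplicities in MINIMUM: I×2, M×3, N×1, U×1.
So there are 7! / (3!·2!) = 420 distinguishable arrangements.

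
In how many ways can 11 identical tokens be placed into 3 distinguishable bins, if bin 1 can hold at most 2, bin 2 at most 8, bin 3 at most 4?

Ignoring the caps, the number of non-negative solutions to x_1+…+x_3 = 11 is C(13,2) = 78.
Subtract solutions that violate a single cap (substitute x_i' = x_i − (cap_i+1)): x_1 ≥ 3 gives C(10,2) = 45; x_2 ≥ 9 gives C(4,2) = 6; x_3 ≥ 5 gives C(8,2) = 28. Together 79.
Add back pairs where two caps are both exceeded: 0 + 10 + 0 = 10.
By inclusion–exclusion the count is 78 − 79 + 10 = 9.

9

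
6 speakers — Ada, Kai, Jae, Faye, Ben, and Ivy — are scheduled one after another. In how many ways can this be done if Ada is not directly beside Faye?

480

There are 6! = 720 arrangements in all. If Ada and Faye are adjacent, merging them into one block gives 2·(5)! = 240 arrangements.
So 720 − 240 = 480 arrangements keep them apart.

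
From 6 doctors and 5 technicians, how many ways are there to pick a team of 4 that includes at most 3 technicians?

Split by how many technicians are chosen (0 through 3).
Sum: C(5,0)·C(6,4) + C(5,1)·C(6,3) + C(5,2)·C(6,2) + C(5,3)·C(6,1) = 15 + 100 + 150 + 60 = 325.

325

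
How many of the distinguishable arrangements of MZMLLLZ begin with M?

With the first slot taken by M, it remains to arrange the other 6 letters (ZMLLLZ).
Those 6 letters have L appearing 3 times and Z appearing twice, giving (6)!/(3!·2!) = 60.

60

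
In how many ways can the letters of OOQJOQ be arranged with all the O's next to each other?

Treat the 3 copies of O as a single block. The multiset to arrange is then {OOO, J, Q, Q}, 4 items in all.
That gives (4)!/(2!) = 12 arrangements.

12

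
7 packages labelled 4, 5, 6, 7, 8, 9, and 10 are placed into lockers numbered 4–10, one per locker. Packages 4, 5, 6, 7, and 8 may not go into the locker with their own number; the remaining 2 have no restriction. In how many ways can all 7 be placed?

Let Aᵢ (for 4 ≤ i ≤ 8) be the placements that put package i in its forbidden locker. Any j of these fix j positions, leaving (7−j)! ways to fill the rest, and there are C(5,j) ways to pick which j.
By inclusion–exclusion, the number of valid placements is Σ_{j=0}^{5} (−1)^j C(5,j)·(7−j)!.
Computing: 5040 − 3600 + 1200 − 240 + 30 − 2 = 2428.

2428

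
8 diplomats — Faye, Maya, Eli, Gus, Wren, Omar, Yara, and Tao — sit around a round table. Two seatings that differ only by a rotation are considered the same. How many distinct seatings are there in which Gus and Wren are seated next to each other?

Glue Gus and Wren into a block (2 internal orders). Seating 7 units around a circle gives (6)! arrangements.
So 2 × (6)! = 2 × 720 = 1440.

1440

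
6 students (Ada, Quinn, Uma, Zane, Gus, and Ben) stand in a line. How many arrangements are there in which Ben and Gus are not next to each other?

Of the 6! = 720 arrangements, those with Ben and Gus adjacent number 2 × 5! = 240 (treat the pair as a block with 2 internal orders).
So 720 − 240 = 480 arrangements keep them apart.

480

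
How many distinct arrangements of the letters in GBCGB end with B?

12

Fix B in the last position and arrange the remaining 4 letters.
Those 4 letters have G appearing twice, giving (4)!/(2!) = 12.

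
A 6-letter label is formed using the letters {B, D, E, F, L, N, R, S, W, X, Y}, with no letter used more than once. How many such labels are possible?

332640

Choose and order 6 of the 11 symbols: the first letter has 11 options, the next 10, and so on down to 6.
11 × 10 × 9 × 8 × 7 × 6 = 332640.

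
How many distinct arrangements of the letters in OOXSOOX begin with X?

30

With the first slot taken by X, it remains to arrange the other 6 letters (OOSOOX).
Those 6 letters have O appearing 4 times, giving (6)!/(4!) = 30.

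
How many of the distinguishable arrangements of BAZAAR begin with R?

With the first slot taken by R, it remains to arrange the other 5 letters (BAZAA).
Those 5 letters have A appearing 3 times, giving (5)!/(3!) = 20.

20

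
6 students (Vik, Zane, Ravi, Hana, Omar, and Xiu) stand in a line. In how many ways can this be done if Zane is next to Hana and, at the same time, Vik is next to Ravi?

96

Treat {Zane,Hana} as one block (2 orders) and {Vik,Ravi} as another (2 orders).
That leaves 4 units to arrange: 2 × 2 × 4! = 4 × 24 = 96.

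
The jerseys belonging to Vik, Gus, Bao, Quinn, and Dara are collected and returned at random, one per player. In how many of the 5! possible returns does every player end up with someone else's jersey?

44

Count assignments avoiding every fixed point. For any j of the 5 players fixed to their old jersey, the other 5−j can be arranged in (5−j)! ways.
By inclusion–exclusion this is Σ_{j=0}^{5} (−1)^j C(5,j)·(5−j)!.
Computing: 120 − 120 + 60 − 20 + 5 − 1 = 44.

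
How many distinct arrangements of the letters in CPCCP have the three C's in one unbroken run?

3

Treat the 3 copies of C as a single block. The multiset to arrange is then {CCC, P, P}, 3 items in all.
That gives (3)!/(2!) = 3 arrangements.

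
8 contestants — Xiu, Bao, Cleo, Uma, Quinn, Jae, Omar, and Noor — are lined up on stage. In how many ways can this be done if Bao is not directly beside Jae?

30240

Of the 8! = 40320 arrangements, those with Bao and Jae adjacent number 2 × 7! = 10080 (treat the pair as a block with 2 internal orders).
Complementary counting: 40320 − 10080 = 30240.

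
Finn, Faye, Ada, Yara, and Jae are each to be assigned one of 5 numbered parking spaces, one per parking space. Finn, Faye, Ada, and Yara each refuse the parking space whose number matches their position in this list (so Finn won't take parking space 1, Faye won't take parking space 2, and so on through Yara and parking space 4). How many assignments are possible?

53

Let Aᵢ (for 1 ≤ i ≤ 4) be the placements that put person i in their forbidden parking space. Any j of these fix j positions, leaving (5−j)! ways to fill the rest, and there are C(4,j) ways to pick which j.
By inclusion–exclusion, the number of valid placements is Σ_{j=0}^{4} (−1)^j C(4,j)·(5−j)!.
Computing: 120 − 96 + 36 − 8 + 1 = 53.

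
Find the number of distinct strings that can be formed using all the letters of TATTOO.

TATTOO has 6 letters with O appearing twice and T appearing 3 times.
So there are 6! / (3!·2!) = 60 distinguishable arrangements.

60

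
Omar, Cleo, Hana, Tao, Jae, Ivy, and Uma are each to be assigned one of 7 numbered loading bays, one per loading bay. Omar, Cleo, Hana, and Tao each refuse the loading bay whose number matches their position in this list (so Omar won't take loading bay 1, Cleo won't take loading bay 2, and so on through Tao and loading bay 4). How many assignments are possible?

Let Aᵢ (for 1 ≤ i ≤ 4) be the placements that put person i in their forbidden loading bay. Any j of these fix j positions, leaving (7−j)! ways to fill the rest, and there are C(4,j) ways to pick which j.
By inclusion–exclusion, the number of valid placements is Σ_{j=0}^{4} (−1)^j C(4,j)·(7−j)!.
Computing: 5040 − 2880 + 720 − 96 + 6 = 2790.

2790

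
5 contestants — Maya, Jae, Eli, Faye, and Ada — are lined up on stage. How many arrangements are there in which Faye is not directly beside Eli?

72

There are 5! = 120 arrangements in all. If Faye and Eli are adjacent, merging them into one block gives 2·(4)! = 48 arrangements.
So 120 − 48 = 72 arrangements keep them apart.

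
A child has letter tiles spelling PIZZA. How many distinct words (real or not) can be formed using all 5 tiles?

Letter multiplicities in PIZZA: A×1, I×1, P×1, Z×2.
The number of distinct arrangements is 5!/(2!) = 120/2 = 60.

60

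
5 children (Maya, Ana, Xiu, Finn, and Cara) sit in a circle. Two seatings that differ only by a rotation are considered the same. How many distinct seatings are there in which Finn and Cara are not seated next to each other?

Without the restriction there are (4)! = 24 seatings.
Those with Finn next to Cara: fuse the pair into one unit and seat 4 units around a circle — 2·(3)! = 12.
Subtracting, 24 − 12 = 12.

12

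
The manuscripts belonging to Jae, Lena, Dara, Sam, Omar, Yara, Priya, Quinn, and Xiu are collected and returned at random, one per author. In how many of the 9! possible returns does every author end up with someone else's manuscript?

Let Aᵢ be the assignments in which author i gets their own manuscript. We want the size of the complement of A₁∪…∪A_9.
By inclusion–exclusion this is Σ_{j=0}^{9} (−1)^j C(9,j)·(9−j)!.
Computing: 362880 − 362880 + 181440 − 60480 + 15120 − 3024 + 504 − 72 + 9 − 1 = 133496.

133496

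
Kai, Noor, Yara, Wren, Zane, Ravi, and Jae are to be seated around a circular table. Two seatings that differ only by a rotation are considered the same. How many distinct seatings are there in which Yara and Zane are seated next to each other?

240

Glue Yara and Zane into a block (2 internal orders). Seating 6 units around a circle gives (5)! arrangements.
So 2 × (5)! = 2 × 120 = 240.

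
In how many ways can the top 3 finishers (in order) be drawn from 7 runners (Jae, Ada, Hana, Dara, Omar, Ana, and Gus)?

This is an ordered selection of 3 from 7: P(7,3).
That gives 7 × 6 × 5 = 210.

210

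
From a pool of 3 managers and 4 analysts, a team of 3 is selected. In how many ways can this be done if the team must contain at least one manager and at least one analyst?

30

Unrestricted: C(7,3) = 35 ways to pick any 3 of the 7.
Selections missing a whole group: no managers → C(4,3) = 4; no analysts → C(3,3) = 1.
Both groups omitted at once is impossible, so 35 − 5 = 30.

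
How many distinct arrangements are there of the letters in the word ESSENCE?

Letter multiplicities in ESSENCE: C×1, E×3, N×1, S×2.
Dividing 7! = 5040 by 3!·2! = 12 for the repeated letters gives 420.

420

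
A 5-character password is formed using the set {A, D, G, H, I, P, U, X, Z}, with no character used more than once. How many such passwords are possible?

With no repetition, fill the 5 characters in order: 9 choices, then 8, down to 5.
That product is 9 × 8 × 7 × 6 × 5 = 15120.

15120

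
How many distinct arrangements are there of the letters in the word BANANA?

60

BANANA has 6 letters with A appearing 3 times and N appearing twice.
So there are 6! / (3!·2!) = 60 distinguishable arrangements.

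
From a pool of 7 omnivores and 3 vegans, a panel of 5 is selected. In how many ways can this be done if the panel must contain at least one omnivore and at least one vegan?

231

Total 5-person selections from all 10: C(10,5) = 252.
Subtract selections that omit an entire group: no omnivores → C(3,5) = 0; no vegans → C(7,5) = 21.
Both groups omitted at once is impossible, so 252 − 21 = 231.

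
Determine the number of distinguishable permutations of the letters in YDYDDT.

60

The 6 letters of YDYDDT have repeats: D appearing 3 times and Y appearing twice.
Dividing 6! = 720 by 3!·2! = 12 for the repeated letters gives 60.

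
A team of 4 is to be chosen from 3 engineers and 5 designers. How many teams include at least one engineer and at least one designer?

Total 4-person selections from all 8: C(8,4) = 70.
Subtract selections that omit an entire group: no engineers → C(5,4) = 5; no designers → C(3,4) = 0.
Both groups omitted at once is impossible, so 70 − 5 = 65.

65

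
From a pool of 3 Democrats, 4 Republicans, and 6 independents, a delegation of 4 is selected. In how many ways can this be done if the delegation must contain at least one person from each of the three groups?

Total 4-person selections from all 13: C(13,4) = 715.
Selections missing a whole group: no Democrats → C(10,4) = 210; no Republicans → C(9,4) = 126; no independents → C(7,4) = 35.
Add back selections omitting two groups (i.e. drawn from a single group): C(3,4) + C(4,4) + C(6,4) = 16.
By inclusion–exclusion: 715 − 371 + 16 = 360.

360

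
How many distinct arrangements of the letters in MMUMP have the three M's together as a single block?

6

Treat the 3 copies of M as a single block. The multiset to arrange is then {MMM, P, U}, 3 items in all.
All 3 items are distinct, so there are (3)! = 6 arrangements.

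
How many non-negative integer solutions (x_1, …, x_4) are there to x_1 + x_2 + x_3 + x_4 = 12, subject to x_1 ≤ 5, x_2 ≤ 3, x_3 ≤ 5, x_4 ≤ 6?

91

Without the upper bounds there are C(15,3) = 455 ways to split 12 among 4 variables.
Subtract solutions that violate a single cap (substitute x_i' = x_i − (cap_i+1)): x_1 ≥ 6 gives C(9,3) = 84; x_2 ≥ 4 gives C(11,3) = 165; x_3 ≥ 6 gives C(9,3) = 84; x_4 ≥ 7 gives C(8,3) = 56. Together 389.
Add back pairs where two caps are both exceeded: 10 + 1 + 0 + 10 + 4 + 0 = 25.
By inclusion–exclusion the count is 455 − 389 + 25 = 91.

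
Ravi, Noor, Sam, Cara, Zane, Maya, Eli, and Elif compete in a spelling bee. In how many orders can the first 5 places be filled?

6720

This is an ordered selection of 5 from 8: P(8,5).
That gives 8 × 7 × 6 × 5 × 4 = 6720.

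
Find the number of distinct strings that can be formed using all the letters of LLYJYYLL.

280

Letter multiplicities in LLYJYYLL: J×1, L×4, Y×3.
Dividing 8! = 40320 by 4!·3! = 144 for the repeated letters gives 280.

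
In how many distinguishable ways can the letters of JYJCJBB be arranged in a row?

The 7 letters of JYJCJBB have repeats: B appearing twice and J appearing 3 times.
So there are 7! / (3!·2!) = 420 distinguishable arrangements.

420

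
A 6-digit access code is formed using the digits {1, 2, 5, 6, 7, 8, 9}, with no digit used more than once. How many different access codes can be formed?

Choose and order 6 of the 7 symbols: the first digit has 7 options, the next 6, and so on down to 2.
That product is 7 × 6 × 5 × 4 × 3 × 2 = 5040.

5040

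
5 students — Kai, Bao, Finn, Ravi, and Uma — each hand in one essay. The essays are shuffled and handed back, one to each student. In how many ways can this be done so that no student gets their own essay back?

44

Let Aᵢ be the assignments in which student i gets their own essay. We want the size of the complement of A₁∪…∪A_5.
By inclusion–exclusion this is Σ_{j=0}^{5} (−1)^j C(5,j)·(5−j)!.
Computing: 120 − 120 + 60 − 20 + 5 − 1 = 44.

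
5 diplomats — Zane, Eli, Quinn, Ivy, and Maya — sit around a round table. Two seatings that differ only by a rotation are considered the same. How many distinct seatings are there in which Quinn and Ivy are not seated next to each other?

12

Without the restriction there are (4)! = 24 seatings.
Those with Quinn next to Ivy: fuse the pair into one unit and seat 4 units around a circle — 2·(3)! = 12.
Subtracting, 24 − 12 = 12.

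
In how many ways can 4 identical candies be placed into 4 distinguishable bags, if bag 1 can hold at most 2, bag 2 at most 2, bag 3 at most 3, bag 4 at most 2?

Ignoring the caps, the number of non-negative solutions to x_1+…+x_4 = 4 is C(7,3) = 35.
Subtract solutions that violate a single cap (substitute x_i' = x_i − (cap_i+1)): x_1 ≥ 3 gives C(4,3) = 4; x_2 ≥ 3 gives C(4,3) = 4; x_3 ≥ 4 gives C(3,3) = 1; x_4 ≥ 3 gives C(4,3) = 4. Together 13.
No two caps can be exceeded simultaneously, so the pair terms are all 0.
By inclusion–exclusion the count is 35 − 13 + 0 = 22.

22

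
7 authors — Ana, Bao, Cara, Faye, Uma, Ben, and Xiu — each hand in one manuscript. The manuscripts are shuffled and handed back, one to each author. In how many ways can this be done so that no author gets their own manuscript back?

Let Aᵢ be the assignments in which author i gets their own manuscript. We want the size of the complement of A₁∪…∪A_7.
By inclusion–exclusion this is Σ_{j=0}^{7} (−1)^j C(7,j)·(7−j)!.
Computing: 5040 − 5040 + 2520 − 840 + 210 − 42 + 7 − 1 = 1854.

1854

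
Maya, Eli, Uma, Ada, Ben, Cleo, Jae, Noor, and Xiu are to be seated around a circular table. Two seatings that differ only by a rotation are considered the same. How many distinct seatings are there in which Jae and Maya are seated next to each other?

10080

Glue Jae and Maya into a block (2 internal orders). Seating 8 units around a circle gives (7)! arrangements.
So 2 × (7)! = 2 × 5040 = 10080.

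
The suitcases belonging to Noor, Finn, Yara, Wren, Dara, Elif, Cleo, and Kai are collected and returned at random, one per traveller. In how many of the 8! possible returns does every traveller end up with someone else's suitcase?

14833

This is the derangement count D_8: permutations of 8 items with no fixed point.
By inclusion–exclusion this is Σ_{j=0}^{8} (−1)^j C(8,j)·(8−j)!.
Computing: 40320 − 40320 + 20160 − 6720 + 1680 − 336 + 56 − 8 + 1 = 14833.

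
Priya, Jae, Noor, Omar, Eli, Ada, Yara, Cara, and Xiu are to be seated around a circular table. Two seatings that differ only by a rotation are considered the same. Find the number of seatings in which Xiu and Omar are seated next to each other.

10080

Glue Xiu and Omar into a block (2 internal orders). Seating 8 units around a circle gives (7)! arrangements.
So 2 × (7)! = 2 × 5040 = 10080.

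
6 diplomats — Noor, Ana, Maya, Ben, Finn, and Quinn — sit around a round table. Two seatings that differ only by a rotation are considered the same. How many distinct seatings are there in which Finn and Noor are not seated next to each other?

Without the restriction there are (5)! = 120 seatings.
Those with Finn next to Noor: fuse the pair into one unit and seat 5 units around a circle — 2·(4)! = 48.
Subtracting, 120 − 48 = 72.

72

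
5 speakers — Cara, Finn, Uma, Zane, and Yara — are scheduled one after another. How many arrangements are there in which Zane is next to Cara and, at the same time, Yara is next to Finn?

Treat {Zane,Cara} as one block (2 orders) and {Yara,Finn} as another (2 orders).
That leaves 3 units to arrange: 2 × 2 × 3! = 4 × 6 = 24.

24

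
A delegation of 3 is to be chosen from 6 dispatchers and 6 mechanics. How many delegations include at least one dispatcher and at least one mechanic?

Total 3-person selections from all 12: C(12,3) = 220.
Selections missing a whole group: no dispatchers → C(6,3) = 20; no mechanics → C(6,3) = 20.
Both groups omitted at once is impossible, so 220 − 40 = 180.

180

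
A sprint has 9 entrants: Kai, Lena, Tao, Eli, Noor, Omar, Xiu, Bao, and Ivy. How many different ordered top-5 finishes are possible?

This is an ordered selection of 5 from 9: P(9,5).
That gives 9 × 8 × 7 × 6 × 5 = 15120.

15120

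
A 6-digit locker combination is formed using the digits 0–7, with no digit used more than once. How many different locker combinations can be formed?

20160

With no repetition, fill the 6 digits in order: 8 choices, then 7, down to 3.
8 × 7 × 6 × 5 × 4 × 3 = 20160.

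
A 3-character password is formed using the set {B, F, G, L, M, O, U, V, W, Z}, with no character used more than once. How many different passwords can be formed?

720

With no repetition, fill the 3 characters in order: 10 choices, then 9, down to 8.
10 × 9 × 8 = 720.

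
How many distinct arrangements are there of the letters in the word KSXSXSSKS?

The 9 letters of KSXSXSSKS have repeats: K appearing twice, S appearing 5 times, and X appearing twice.
So there are 9! / (5!·2!·2!) = 756 distinguishable arrangements.

756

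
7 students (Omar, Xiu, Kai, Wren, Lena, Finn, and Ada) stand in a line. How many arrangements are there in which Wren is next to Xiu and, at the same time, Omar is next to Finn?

Treat {Wren,Xiu} as one block (2 orders) and {Omar,Finn} as another (2 orders).
That leaves 5 units to arrange: 2 × 2 × 5! = 4 × 120 = 480.

480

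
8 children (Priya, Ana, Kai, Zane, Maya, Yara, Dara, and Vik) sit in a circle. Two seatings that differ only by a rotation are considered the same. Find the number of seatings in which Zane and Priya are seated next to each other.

Glue Zane and Priya into a block (2 internal orders). Seating 7 units around a circle gives (6)! arrangements.
So 2 × (6)! = 2 × 720 = 1440.

1440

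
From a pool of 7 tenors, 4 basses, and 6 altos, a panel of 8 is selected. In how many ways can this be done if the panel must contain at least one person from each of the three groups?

22813

Unrestricted: C(17,8) = 24310 ways to pick any 8 of the 17.
Subtract selections that omit an entire group: no tenors → C(10,8) = 45; no basses → C(13,8) = 1287; no altos → C(11,8) = 165.
Add back selections omitting two groups (i.e. drawn from a single group): C(7,8) + C(4,8) + C(6,8) = 0.
By inclusion–exclusion: 24310 − 1497 + 0 = 22813.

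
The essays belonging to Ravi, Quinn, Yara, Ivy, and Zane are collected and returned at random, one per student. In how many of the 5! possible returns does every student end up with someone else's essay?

Count assignments avoiding every fixed point. For any j of the 5 students fixed to their own essay, the other 5−j can be arranged in (5−j)! ways.
By inclusion–exclusion this is Σ_{j=0}^{5} (−1)^j C(5,j)·(5−j)!.
Computing: 120 − 120 + 60 − 20 + 5 − 1 = 44.

44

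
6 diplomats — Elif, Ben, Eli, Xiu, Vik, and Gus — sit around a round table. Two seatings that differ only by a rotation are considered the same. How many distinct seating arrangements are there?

Seat Elif anywhere (absorbing the rotational symmetry), then permute the other 5: (5)! = 120.

120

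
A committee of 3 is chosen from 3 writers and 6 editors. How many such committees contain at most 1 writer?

Split by how many writers are chosen (0 through 1).
Sum: C(3,0)·C(6,3) + C(3,1)·C(6,2) = 20 + 45 = 65.

65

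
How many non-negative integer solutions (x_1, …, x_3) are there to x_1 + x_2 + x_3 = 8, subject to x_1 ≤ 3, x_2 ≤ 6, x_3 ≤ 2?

Without the upper bounds there are C(10,2) = 45 ways to split 8 among 3 variables.
Subtract solutions that violate a single cap (substitute x_i' = x_i − (cap_i+1)): x_1 ≥ 4 gives C(6,2) = 15; x_2 ≥ 7 gives C(3,2) = 3; x_3 ≥ 3 gives C(7,2) = 21. Together 39.
Add back pairs where two caps are both exceeded: 0 + 3 + 0 = 3.
By inclusion–exclusion the count is 45 − 39 + 3 = 9.

9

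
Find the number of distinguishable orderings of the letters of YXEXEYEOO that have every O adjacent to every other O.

1680

Treat the 2 copies of O as a single block. The multiset to arrange is then {OO, E, E, E, X, X, Y, Y}, 8 items in all.
That gives (8)!/(3!·2!·2!) = 1680 arrangements.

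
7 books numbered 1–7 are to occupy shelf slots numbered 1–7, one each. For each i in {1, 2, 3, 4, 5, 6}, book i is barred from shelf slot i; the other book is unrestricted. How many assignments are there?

Let Aᵢ (for 1 ≤ i ≤ 6) be the placements that put book i in its forbidden shelf slot. Any j of these fix j positions, leaving (7−j)! ways to fill the rest, and there are C(6,j) ways to pick which j.
By inclusion–exclusion, the number of valid placements is Σ_{j=0}^{6} (−1)^j C(6,j)·(7−j)!.
Computing: 5040 − 4320 + 1800 − 480 + 90 − 12 + 1 = 2119.

2119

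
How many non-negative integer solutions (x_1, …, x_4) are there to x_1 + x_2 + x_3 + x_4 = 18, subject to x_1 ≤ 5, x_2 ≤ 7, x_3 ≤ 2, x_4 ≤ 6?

By stars and bars, unrestricted non-negative solutions to x_1+…+x_4 = 18 number C(18+3,3) = 1330.
Subtract solutions that violate a single cap (substitute x_i' = x_i − (cap_i+1)): x_1 ≥ 6 gives C(15,3) = 455; x_2 ≥ 8 gives C(13,3) = 286; x_3 ≥ 3 gives C(18,3) = 816; x_4 ≥ 7 gives C(14,3) = 364. Together 1921.
Add back pairs where two caps are both exceeded: 35 + 220 + 56 + 120 + 20 + 165 = 616.
Subtract triples: 4 + 0 + 10 + 1 = 15.
By inclusion–exclusion the count is 1330 − 1921 + 616 − 15 = 10.

10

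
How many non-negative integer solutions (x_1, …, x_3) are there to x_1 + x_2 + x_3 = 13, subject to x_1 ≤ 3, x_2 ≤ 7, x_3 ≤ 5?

6

By stars and bars, unrestricted non-negative solutions to x_1+…+x_3 = 13 number C(13+2,2) = 105.
Subtract solutions that violate a single cap (substitute x_i' = x_i − (cap_i+1)): x_1 ≥ 4 gives C(11,2) = 55; x_2 ≥ 8 gives C(7,2) = 21; x_3 ≥ 6 gives C(9,2) = 36. Together 112.
Add back pairs where two caps are both exceeded: 3 + 10 + 0 = 13.
By inclusion–exclusion the count is 105 − 112 + 13 = 6.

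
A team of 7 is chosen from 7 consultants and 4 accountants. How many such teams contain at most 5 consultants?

Split by how many consultants are chosen (0 through 5).
Sum: C(7,0)·C(4,7) + C(7,1)·C(4,6) + C(7,2)·C(4,5) + C(7,3)·C(4,4) + C(7,4)·C(4,3) + C(7,5)·C(4,2) = 0 + 0 + 0 + 35 + 140 + 126 = 301.

301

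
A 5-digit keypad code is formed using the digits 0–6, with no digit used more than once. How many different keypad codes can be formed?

2520

With no repetition, fill the 5 digits in order: 7 choices, then 6, down to 3.
7 × 6 × 5 × 4 × 3 = 2520.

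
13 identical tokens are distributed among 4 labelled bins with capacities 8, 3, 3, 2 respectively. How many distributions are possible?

Ignoring the caps, the number of non-negative solutions to x_1+…+x_4 = 13 is C(16,3) = 560.
Subtract solutions that violate a single cap (substitute x_i' = x_i − (cap_i+1)): x_1 ≥ 9 gives C(7,3) = 35; x_2 ≥ 4 gives C(12,3) = 220; x_3 ≥ 4 gives C(12,3) = 220; x_4 ≥ 3 gives C(13,3) = 286. Together 761.
Add back pairs where two caps are both exceeded: 1 + 1 + 4 + 56 + 84 + 84 = 230.
Subtract triples: 0 + 0 + 0 + 10 = 10.
By inclusion–exclusion the count is 560 − 761 + 230 − 10 = 19.

19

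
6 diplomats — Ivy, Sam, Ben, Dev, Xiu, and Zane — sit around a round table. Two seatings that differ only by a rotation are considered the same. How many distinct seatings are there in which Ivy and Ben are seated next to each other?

Glue Ivy and Ben into a block (2 internal orders). Seating 5 units around a circle gives (4)! arrangements.
So 2 × (4)! = 2 × 24 = 48.

48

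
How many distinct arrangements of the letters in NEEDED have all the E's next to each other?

12

Treat the 3 copies of E as a single block. The multiset to arrange is then {EEE, D, D, N}, 4 items in all.
That gives (4)!/(2!) = 12 arrangements.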